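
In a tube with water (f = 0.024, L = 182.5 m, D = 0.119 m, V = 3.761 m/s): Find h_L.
Formula: h_L = f \frac{L}{D} \frac{V^2}{2g}
h_L = 0.024·(182.5/0.119)·3.761²/(2·9.81) = 26.54 m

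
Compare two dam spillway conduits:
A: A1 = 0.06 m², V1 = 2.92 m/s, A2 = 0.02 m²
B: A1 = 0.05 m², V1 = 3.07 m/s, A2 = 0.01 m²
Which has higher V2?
V2(A) = 8.76 m/s, V2(B) = 15.35 m/s. Answer: B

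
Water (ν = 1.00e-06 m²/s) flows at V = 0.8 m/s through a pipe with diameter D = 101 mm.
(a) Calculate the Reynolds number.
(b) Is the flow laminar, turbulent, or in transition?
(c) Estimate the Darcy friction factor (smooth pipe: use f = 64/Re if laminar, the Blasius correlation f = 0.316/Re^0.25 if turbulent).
(a) Re = V·D/ν = 0.8·0.101/1.00e-06 = 80800
(b) Flow regime: turbulent (Re > 4000)
(c) Friction factor: f = 0.316/Re^0.25 = 0.316/80800^0.25 = 0.01874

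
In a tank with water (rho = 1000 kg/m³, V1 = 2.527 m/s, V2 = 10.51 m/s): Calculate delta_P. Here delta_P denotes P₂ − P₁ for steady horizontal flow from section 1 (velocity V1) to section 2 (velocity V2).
Formula: \Delta P = \frac{1}{2} \rho (V_1^2 - V_2^2)
delta_P = 0.5·1000·(2.527² − 10.51²)/1000 = -52.04 kPa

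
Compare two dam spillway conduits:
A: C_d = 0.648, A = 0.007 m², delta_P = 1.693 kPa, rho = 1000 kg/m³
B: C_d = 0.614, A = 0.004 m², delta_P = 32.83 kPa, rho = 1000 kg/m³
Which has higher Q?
Q(A) = 8.347 L/s, Q(B) = 19.9 L/s. Answer: B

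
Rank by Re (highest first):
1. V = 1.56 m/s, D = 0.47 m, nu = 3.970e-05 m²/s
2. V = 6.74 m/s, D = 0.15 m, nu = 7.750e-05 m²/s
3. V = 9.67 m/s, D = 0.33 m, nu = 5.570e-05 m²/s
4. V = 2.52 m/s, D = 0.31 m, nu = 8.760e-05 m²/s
Case 1: Re = 18469
Case 2: Re = 13045
Case 3: Re = 57291
Case 4: Re = 8918
Ranking (highest first): 3, 1, 2, 4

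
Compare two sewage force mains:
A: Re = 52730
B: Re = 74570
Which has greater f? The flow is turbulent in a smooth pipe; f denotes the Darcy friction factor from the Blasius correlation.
f(A) = 0.02085, f(B) = 0.01912. Answer: A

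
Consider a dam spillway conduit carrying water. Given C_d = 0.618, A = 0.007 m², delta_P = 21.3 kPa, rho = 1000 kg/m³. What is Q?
Formula: Q = C_d A \sqrt{\frac{2 \Delta P}{\rho}}
Q = 0.618·0.007·√(2·(21.3·1000)/1000)·1000 = 28.24 L/s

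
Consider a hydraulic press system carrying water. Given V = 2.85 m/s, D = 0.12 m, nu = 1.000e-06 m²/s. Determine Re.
Formula: Re = \frac{V D}{\nu}
Re = 2.85·0.12/1.000e-06 = 342000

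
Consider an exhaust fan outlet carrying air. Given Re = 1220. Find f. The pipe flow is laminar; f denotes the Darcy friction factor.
Formula: f = \frac{64}{Re}
f = 64/1220 = 0.05246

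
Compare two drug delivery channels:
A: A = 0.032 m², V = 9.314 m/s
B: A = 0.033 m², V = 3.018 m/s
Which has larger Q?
Q(A) = 298 L/s, Q(B) = 99.59 L/s. Answer: A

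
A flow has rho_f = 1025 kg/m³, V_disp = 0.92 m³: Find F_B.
Formula: F_B = \rho_f g V_{disp}
F_B = 1025·9.81·0.92 = 9251 N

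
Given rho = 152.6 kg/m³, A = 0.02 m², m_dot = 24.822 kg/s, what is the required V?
Formula: \dot{m} = \rho A V
Substituting knowns: 24.822 = 152.6·0.02·V
Solving for V: V = 24.822/(152.6·0.02) = 8.133 m/s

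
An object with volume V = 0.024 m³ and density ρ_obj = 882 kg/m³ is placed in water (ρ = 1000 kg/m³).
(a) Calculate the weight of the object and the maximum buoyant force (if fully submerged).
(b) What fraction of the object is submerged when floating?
(a) W=rho_obj*g*V=882*9.81*0.024=207.7 N; F_B(max)=rho*g*V=1000*9.81*0.024=235.4 N
(b) Floating fraction=rho_obj/rho=882/1000=0.882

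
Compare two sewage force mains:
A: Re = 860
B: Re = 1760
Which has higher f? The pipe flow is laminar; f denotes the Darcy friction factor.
f(A) = 0.07442, f(B) = 0.03636. Answer: A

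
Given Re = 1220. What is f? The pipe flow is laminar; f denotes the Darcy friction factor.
Formula: f = \frac{64}{Re}
f = 64/1220 = 0.05246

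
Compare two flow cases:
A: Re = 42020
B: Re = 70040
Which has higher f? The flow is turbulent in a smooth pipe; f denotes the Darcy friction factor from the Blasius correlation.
f(A) = 0.02207, f(B) = 0.01942. Answer: A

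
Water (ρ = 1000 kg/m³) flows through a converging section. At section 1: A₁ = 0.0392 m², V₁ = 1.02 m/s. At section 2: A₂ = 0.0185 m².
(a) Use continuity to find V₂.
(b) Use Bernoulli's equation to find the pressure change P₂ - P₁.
(a) Continuity: A₁V₁=A₂V₂ -> V₂=A₁V₁/A₂=0.0392*1.02/0.0185=2.16 m/s
(b) Bernoulli: P₂-P₁=0.5*rho*(V₁^2-V₂^2)/1000=0.5*1000*(1.02^2-2.16^2)/1000=-1.813 kPa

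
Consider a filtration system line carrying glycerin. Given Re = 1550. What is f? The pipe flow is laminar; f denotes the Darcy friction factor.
Formula: f = \frac{64}{Re}
f = 64/1550 = 0.04129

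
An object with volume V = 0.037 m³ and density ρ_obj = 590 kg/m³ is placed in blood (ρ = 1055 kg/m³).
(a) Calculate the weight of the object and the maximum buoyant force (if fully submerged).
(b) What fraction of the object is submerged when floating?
(a) W=rho_obj*g*V=590*9.81*0.037=214.2 N; F_B(max)=rho*g*V=1055*9.81*0.037=382.9 N
(b) Floating fraction=rho_obj/rho=590/1055=0.559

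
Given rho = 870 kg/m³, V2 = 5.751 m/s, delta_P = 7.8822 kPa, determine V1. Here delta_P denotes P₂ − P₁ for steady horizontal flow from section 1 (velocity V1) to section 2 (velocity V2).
Formula: \Delta P = \frac{1}{2} \rho (V_1^2 - V_2^2)
Substituting knowns: 7.8822 = 0.5·870·(V1² − 5.751²)/1000
Solving for V1: V1 = √(5.751² + 2·(7.8822·1000)/870) = 7.155 m/s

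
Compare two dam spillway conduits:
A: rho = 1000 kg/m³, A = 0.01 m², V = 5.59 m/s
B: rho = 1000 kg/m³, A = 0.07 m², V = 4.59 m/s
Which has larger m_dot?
m_dot(A) = 55.9 kg/s, m_dot(B) = 321.3 kg/s. Answer: B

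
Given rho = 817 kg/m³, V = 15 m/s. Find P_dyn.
Formula: P_{dyn} = \frac{1}{2} \rho V^2
P_dyn = 0.5·817·15²/1000 = 91.91 kPa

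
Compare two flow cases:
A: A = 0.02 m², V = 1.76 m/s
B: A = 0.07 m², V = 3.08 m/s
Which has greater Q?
Q(A) = 35.2 L/s, Q(B) = 215.6 L/s. Answer: B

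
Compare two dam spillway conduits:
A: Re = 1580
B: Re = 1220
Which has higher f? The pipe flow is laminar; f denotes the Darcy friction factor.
f(A) = 0.04051, f(B) = 0.05246. Answer: B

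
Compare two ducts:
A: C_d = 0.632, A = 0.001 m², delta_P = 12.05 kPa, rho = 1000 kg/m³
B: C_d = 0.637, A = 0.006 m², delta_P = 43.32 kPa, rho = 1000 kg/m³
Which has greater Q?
Q(A) = 3.103 L/s, Q(B) = 35.58 L/s. Answer: B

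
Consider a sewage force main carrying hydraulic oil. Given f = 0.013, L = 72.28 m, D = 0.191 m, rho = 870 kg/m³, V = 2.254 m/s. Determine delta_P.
Formula: \Delta P = f \frac{L}{D} \frac{\rho V^2}{2}
delta_P = 0.013·(72.28/0.191)·0.5·870·2.254²/1000 = 10.87 kPa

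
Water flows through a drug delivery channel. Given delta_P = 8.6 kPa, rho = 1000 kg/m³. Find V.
Formula: V = \sqrt{\frac{2 \Delta P}{\rho}}
V = √(2·(8.6·1000)/1000) = 4.147 m/s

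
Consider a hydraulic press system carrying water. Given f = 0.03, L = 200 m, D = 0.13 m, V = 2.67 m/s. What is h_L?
Formula: h_L = f \frac{L}{D} \frac{V^2}{2g}
h_L = 0.03·(200/0.13)·2.67²/(2·9.81) = 16.77 m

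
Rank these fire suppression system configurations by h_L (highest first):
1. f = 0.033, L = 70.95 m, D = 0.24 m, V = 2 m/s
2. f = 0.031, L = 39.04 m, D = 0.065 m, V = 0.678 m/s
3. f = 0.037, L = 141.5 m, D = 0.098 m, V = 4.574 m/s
Case 1: h_L = 1.989 m
Case 2: h_L = 0.4362 m
Case 3: h_L = 56.97 m
Ranking (highest first): 3, 1, 2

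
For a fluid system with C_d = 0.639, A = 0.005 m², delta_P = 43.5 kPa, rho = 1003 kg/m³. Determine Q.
Formula: Q = C_d A \sqrt{\frac{2 \Delta P}{\rho}}
Q = 0.639·0.005·√(2·(43.5·1000)/1003)·1000 = 29.76 L/s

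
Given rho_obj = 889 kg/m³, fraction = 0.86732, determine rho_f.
Formula: f_{sub} = \frac{\rho_{obj}}{\rho_f}
Substituting knowns: 0.86732 = 889/rho_f
Solving for rho_f: rho_f = 889/0.86732 = 1025 kg/m³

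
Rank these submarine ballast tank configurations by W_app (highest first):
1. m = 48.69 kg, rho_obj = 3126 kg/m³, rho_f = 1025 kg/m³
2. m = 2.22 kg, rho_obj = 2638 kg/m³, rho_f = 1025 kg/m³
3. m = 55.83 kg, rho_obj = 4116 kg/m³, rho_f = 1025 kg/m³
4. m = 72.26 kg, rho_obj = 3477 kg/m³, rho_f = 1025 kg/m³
Case 1: W_app = 321 N
Case 2: W_app = 13.32 N
Case 3: W_app = 411.3 N
Case 4: W_app = 499.9 N
Ranking (highest first): 4, 3, 1, 2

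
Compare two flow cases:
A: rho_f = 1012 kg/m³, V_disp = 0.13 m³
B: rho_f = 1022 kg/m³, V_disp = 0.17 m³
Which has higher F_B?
F_B(A) = 1291 N, F_B(B) = 1704 N. Answer: B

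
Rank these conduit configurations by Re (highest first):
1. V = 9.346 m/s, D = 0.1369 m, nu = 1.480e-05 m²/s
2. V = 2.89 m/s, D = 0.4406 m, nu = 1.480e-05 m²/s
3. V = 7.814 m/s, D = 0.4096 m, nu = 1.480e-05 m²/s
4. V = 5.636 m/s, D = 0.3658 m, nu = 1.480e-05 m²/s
Case 1: Re = 86450
Case 2: Re = 86036
Case 3: Re = 216258
Case 4: Re = 139301
Ranking (highest first): 3, 4, 1, 2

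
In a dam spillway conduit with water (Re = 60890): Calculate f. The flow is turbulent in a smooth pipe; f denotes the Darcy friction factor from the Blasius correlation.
Formula: f = \frac{0.316}{Re^{0.25}}
f = 0.316/60890^0.25 = 0.02012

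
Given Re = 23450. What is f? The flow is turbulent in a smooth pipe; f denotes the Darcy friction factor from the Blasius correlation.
Formula: f = \frac{0.316}{Re^{0.25}}
f = 0.316/23450^0.25 = 0.02554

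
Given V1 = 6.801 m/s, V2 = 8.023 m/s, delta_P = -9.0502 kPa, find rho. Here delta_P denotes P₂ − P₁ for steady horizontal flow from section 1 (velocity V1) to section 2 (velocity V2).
Formula: \Delta P = \frac{1}{2} \rho (V_1^2 - V_2^2)
Substituting knowns: -9.0502 = 0.5·rho·(6.801² − 8.023²)/1000
Solving for rho: rho = 2·(-9.0502·1000)/(6.801² − 8.023²) = 999.2 kg/m³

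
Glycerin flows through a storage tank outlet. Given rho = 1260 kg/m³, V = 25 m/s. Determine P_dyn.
Formula: P_{dyn} = \frac{1}{2} \rho V^2
P_dyn = 0.5·1260·25²/1000 = 393.8 kPa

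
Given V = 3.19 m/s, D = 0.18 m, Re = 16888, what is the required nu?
Formula: Re = \frac{V D}{\nu}
Substituting knowns: 16888 = 3.19·0.18/nu
Solving for nu: nu = 3.19·0.18/16888 = 3.400e-05 m²/s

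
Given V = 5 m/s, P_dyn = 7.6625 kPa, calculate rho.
Formula: P_{dyn} = \frac{1}{2} \rho V^2
Substituting knowns: 7.6625 = 0.5·rho·5²/1000
Solving for rho: rho = 2·(7.6625·1000)/5² = 613 kg/m³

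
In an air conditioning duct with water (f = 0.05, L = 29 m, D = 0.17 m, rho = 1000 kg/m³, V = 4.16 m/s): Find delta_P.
Formula: \Delta P = f \frac{L}{D} \frac{\rho V^2}{2}
delta_P = 0.05·(29/0.17)·0.5·1000·4.16²/1000 = 73.8 kPa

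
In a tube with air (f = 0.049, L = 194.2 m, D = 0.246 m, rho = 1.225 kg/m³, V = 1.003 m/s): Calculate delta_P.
Formula: \Delta P = f \frac{L}{D} \frac{\rho V^2}{2}
delta_P = 0.049·(194.2/0.246)·0.5·1.225·1.003²/1000 = 0.02384 kPa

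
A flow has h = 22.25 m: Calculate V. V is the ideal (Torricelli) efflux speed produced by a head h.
Formula: V = \sqrt{2 g h}
V = √(2·9.81·22.25) = 20.89 m/s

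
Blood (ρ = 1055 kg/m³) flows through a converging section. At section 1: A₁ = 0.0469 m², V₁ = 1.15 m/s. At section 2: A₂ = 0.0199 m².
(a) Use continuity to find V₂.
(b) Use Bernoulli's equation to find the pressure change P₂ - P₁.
(a) Continuity: A₁V₁=A₂V₂ -> V₂=A₁V₁/A₂=0.0469*1.15/0.0199=2.71 m/s
(b) Bernoulli: P₂-P₁=0.5*rho*(V₁^2-V₂^2)/1000=0.5*1055*(1.15^2-2.71^2)/1000=-3.176 kPa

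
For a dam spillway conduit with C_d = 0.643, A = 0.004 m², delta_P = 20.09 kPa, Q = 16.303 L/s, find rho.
Formula: Q = C_d A \sqrt{\frac{2 \Delta P}{\rho}}
Substituting knowns: 16.303 = 0.643·0.004·√(2·(20.09·1000)/rho)·1000
Solving for rho: rho = 2·(20.09·1000)/((16.303/1000)/(0.643·0.004))² = 1000 kg/m³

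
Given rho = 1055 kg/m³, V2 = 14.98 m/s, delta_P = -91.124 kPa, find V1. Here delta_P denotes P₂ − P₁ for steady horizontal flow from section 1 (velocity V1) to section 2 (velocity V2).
Formula: \Delta P = \frac{1}{2} \rho (V_1^2 - V_2^2)
Substituting knowns: -91.124 = 0.5·1055·(V1² − 14.98²)/1000
Solving for V1: V1 = √(14.98² + 2·(-91.124·1000)/1055) = 7.187 m/s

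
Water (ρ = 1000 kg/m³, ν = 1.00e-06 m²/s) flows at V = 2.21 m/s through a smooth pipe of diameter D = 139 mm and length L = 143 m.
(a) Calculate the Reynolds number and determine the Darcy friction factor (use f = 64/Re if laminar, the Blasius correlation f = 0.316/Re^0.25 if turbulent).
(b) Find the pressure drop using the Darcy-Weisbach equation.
(a) Re = V·D/ν = 2.21·0.139/1.00e-06 = 307190 → turbulent (Re > 4000); f = 0.316/Re^0.25 = 0.316/307190^0.25 = 0.013423 (Blasius is strictly valid for Re ≲ 1e5; used here as the smooth-pipe estimate the problem specifies)
(b) Darcy-Weisbach: ΔP = f·(L/D)·½ρV²/1000 = 0.013423·(143/0.139)·½·1000·2.21²/1000 = 33.72 kPa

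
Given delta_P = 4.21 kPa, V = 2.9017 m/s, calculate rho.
Formula: V = \sqrt{\frac{2 \Delta P}{\rho}}
Substituting knowns: 2.9017 = √(2·(4.21·1000)/rho)
Solving for rho: rho = 2·(4.21·1000)/2.9017² = 1000 kg/m³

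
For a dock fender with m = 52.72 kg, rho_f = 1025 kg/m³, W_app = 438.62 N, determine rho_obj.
Formula: W_{app} = mg\left(1 - \frac{\rho_f}{\rho_{obj}}\right)
Substituting knowns: 438.62 = 52.72·9.81·(1 − 1025/rho_obj)
Solving for rho_obj: rho_obj = 1025/(1 − 438.62/(52.72·9.81)) = 6748 kg/m³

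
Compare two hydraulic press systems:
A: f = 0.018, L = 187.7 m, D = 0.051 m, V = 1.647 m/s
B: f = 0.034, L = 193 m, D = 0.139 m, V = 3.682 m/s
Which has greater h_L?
h_L(A) = 9.159 m, h_L(B) = 32.62 m. Answer: B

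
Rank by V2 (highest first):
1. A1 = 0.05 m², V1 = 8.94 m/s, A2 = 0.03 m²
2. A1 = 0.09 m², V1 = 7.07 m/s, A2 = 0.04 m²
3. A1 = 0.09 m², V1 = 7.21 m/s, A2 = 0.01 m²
Case 1: V2 = 14.9 m/s
Case 2: V2 = 15.91 m/s
Case 3: V2 = 64.89 m/s
Ranking (highest first): 3, 2, 1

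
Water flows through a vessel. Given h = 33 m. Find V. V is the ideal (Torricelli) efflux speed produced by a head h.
Formula: V = \sqrt{2 g h}
V = √(2·9.81·33) = 25.45 m/s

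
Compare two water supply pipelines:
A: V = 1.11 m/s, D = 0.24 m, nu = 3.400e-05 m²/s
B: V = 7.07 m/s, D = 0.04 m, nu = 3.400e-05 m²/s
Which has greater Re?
Re(A) = 7835, Re(B) = 8318. Answer: B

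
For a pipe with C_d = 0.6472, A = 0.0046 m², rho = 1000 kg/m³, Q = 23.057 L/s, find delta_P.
Formula: Q = C_d A \sqrt{\frac{2 \Delta P}{\rho}}
Substituting knowns: 23.057 = 0.6472·0.0046·√(2·(delta_P·1000)/1000)·1000
Solving for delta_P: delta_P = ((23.057/1000)/(0.6472·0.0046))²·1000/2/1000 = 29.99 kPa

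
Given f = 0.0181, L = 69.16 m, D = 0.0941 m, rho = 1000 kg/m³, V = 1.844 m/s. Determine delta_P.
Formula: \Delta P = f \frac{L}{D} \frac{\rho V^2}{2}
delta_P = 0.0181·(69.16/0.0941)·0.5·1000·1.844²/1000 = 22.62 kPa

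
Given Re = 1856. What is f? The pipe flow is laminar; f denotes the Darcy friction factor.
Formula: f = \frac{64}{Re}
f = 64/1856 = 0.03448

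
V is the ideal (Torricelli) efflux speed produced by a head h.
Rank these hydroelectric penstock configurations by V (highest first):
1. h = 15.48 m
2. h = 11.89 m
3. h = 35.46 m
Case 1: V = 17.43 m/s
Case 2: V = 15.27 m/s
Case 3: V = 26.38 m/s
Ranking (highest first): 3, 1, 2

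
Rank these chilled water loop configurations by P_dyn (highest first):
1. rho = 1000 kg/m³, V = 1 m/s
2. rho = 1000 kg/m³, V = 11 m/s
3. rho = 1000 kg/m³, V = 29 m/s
Case 1: P_dyn = 0.5 kPa
Case 2: P_dyn = 60.5 kPa
Case 3: P_dyn = 420.5 kPa
Ranking (highest first): 3, 2, 1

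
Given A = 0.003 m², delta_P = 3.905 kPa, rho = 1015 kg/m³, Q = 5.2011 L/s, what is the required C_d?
Formula: Q = C_d A \sqrt{\frac{2 \Delta P}{\rho}}
Substituting knowns: 5.2011 = C_d·0.003·√(2·(3.905·1000)/1015)·1000
Solving for C_d: C_d = (5.2011/1000)/(0.003·√(2·(3.905·1000)/1015)) = 0.625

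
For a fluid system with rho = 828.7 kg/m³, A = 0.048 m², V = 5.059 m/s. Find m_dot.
Formula: \dot{m} = \rho A V
m_dot = 828.7·0.048·5.059 = 201.2 kg/s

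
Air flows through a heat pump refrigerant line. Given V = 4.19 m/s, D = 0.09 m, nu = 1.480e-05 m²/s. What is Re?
Formula: Re = \frac{V D}{\nu}
Re = 4.19·0.09/1.480e-05 = 25480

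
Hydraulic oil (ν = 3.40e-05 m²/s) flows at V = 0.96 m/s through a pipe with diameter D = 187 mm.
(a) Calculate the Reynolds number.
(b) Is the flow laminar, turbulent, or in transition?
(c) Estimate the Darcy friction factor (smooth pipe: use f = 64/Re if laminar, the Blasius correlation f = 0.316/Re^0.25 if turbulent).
(a) Re = V·D/ν = 0.96·0.187/3.40e-05 = 5280
(b) Flow regime: turbulent (Re > 4000)
(c) Friction factor: f = 0.316/Re^0.25 = 0.316/5280^0.25 = 0.03707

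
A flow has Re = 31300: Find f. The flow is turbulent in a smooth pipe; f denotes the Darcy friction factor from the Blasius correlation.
Formula: f = \frac{0.316}{Re^{0.25}}
f = 0.316/31300^0.25 = 0.02376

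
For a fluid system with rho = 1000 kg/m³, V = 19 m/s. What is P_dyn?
Formula: P_{dyn} = \frac{1}{2} \rho V^2
P_dyn = 0.5·1000·19²/1000 = 180.5 kPa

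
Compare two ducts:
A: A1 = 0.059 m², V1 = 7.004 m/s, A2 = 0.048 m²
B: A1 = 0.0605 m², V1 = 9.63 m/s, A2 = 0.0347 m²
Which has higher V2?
V2(A) = 8.609 m/s, V2(B) = 16.79 m/s. Answer: B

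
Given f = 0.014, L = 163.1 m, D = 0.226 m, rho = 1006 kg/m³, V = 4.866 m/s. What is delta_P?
Formula: \Delta P = f \frac{L}{D} \frac{\rho V^2}{2}
delta_P = 0.014·(163.1/0.226)·0.5·1006·4.866²/1000 = 120.3 kPa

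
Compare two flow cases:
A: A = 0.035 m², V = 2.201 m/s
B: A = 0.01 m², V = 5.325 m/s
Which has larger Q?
Q(A) = 77.04 L/s, Q(B) = 53.25 L/s. Answer: A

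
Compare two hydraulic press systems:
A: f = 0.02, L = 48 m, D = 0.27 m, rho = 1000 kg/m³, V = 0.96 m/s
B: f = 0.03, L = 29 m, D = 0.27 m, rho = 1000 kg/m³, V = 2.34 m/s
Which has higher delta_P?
delta_P(A) = 1.638 kPa, delta_P(B) = 8.822 kPa. Answer: B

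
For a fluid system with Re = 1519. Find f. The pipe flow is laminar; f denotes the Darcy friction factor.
Formula: f = \frac{64}{Re}
f = 64/1519 = 0.04213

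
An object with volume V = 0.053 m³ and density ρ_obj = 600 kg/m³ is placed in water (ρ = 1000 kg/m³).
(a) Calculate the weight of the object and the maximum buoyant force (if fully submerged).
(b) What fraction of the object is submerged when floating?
(a) W=rho_obj*g*V=600*9.81*0.053=312.0 N; F_B(max)=rho*g*V=1000*9.81*0.053=519.9 N
(b) Floating fraction=rho_obj/rho=600/1000=0.600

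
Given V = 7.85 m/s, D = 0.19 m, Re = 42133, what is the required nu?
Formula: Re = \frac{V D}{\nu}
Substituting knowns: 42133 = 7.85·0.19/nu
Solving for nu: nu = 7.85·0.19/42133 = 3.540e-05 m²/s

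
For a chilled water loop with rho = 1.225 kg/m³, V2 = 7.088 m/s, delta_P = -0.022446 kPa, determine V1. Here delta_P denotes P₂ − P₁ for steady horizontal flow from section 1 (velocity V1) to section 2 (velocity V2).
Formula: \Delta P = \frac{1}{2} \rho (V_1^2 - V_2^2)
Substituting knowns: -0.022446 = 0.5·1.225·(V1² − 7.088²)/1000
Solving for V1: V1 = √(7.088² + 2·(-0.022446·1000)/1.225) = 3.687 m/s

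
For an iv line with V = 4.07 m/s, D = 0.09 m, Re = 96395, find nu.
Formula: Re = \frac{V D}{\nu}
Substituting knowns: 96395 = 4.07·0.09/nu
Solving for nu: nu = 4.07·0.09/96395 = 3.800e-06 m²/s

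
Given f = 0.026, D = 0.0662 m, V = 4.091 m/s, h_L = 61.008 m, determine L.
Formula: h_L = f \frac{L}{D} \frac{V^2}{2g}
Substituting knowns: 61.008 = 0.026·(L/0.0662)·4.091²/(2·9.81)
Solving for L: L = 61.008·2·9.81·0.0662/(0.026·4.091²) = 182.1 m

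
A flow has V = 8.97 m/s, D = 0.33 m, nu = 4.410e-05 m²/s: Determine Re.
Formula: Re = \frac{V D}{\nu}
Re = 8.97·0.33/4.410e-05 = 67122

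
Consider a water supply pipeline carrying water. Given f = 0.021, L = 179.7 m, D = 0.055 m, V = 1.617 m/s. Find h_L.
Formula: h_L = f \frac{L}{D} \frac{V^2}{2g}
h_L = 0.021·(179.7/0.055)·1.617²/(2·9.81) = 9.144 m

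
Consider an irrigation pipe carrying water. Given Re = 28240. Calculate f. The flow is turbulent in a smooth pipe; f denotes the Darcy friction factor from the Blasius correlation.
Formula: f = \frac{0.316}{Re^{0.25}}
f = 0.316/28240^0.25 = 0.02438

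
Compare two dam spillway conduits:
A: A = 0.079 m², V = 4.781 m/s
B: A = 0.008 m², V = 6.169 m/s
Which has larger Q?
Q(A) = 377.7 L/s, Q(B) = 49.35 L/s. Answer: A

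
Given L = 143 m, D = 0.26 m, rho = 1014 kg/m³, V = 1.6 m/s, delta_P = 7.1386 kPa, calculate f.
Formula: \Delta P = f \frac{L}{D} \frac{\rho V^2}{2}
Substituting knowns: 7.1386 = f·(143/0.26)·0.5·1014·1.6²/1000
Solving for f: f = (7.1386·1000)/((143/0.26)·0.5·1014·1.6²) = 0.01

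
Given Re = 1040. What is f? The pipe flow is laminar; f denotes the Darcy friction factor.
Formula: f = \frac{64}{Re}
f = 64/1040 = 0.06154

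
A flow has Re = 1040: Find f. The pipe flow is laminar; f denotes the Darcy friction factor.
Formula: f = \frac{64}{Re}
f = 64/1040 = 0.06154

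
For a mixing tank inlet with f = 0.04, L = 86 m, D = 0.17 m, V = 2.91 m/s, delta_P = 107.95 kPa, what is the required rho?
Formula: \Delta P = f \frac{L}{D} \frac{\rho V^2}{2}
Substituting knowns: 107.95 = 0.04·(86/0.17)·0.5·rho·2.91²/1000
Solving for rho: rho = (107.95·1000)/(0.04·(86/0.17)·0.5·2.91²) = 1260 kg/m³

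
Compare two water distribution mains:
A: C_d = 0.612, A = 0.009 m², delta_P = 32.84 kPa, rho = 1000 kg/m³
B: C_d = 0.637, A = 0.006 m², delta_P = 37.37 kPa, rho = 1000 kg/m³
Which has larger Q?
Q(A) = 44.64 L/s, Q(B) = 33.04 L/s. Answer: A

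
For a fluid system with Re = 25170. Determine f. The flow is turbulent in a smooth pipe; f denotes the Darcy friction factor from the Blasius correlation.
Formula: f = \frac{0.316}{Re^{0.25}}
f = 0.316/25170^0.25 = 0.02509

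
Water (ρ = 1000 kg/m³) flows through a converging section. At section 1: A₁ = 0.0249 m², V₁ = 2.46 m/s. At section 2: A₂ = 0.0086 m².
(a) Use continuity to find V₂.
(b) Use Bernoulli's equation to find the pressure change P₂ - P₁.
(a) Continuity: A₁V₁=A₂V₂ -> V₂=A₁V₁/A₂=0.0249*2.46/0.0086=7.12 m/s
(b) Bernoulli: P₂-P₁=0.5*rho*(V₁^2-V₂^2)/1000=0.5*1000*(2.46^2-7.12^2)/1000=-22.32 kPa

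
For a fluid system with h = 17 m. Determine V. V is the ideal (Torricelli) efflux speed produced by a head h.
Formula: V = \sqrt{2 g h}
V = √(2·9.81·17) = 18.26 m/s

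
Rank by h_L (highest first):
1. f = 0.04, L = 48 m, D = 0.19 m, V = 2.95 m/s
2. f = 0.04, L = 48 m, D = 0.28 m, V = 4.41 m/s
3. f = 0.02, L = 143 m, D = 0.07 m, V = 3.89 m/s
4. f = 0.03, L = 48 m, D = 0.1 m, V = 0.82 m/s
Case 1: h_L = 4.482 m
Case 2: h_L = 6.797 m
Case 3: h_L = 31.51 m
Case 4: h_L = 0.4935 m
Ranking (highest first): 3, 2, 1, 4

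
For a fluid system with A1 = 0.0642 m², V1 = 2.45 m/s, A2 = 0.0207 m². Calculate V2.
Formula: V_2 = \frac{A_1 V_1}{A_2}
V2 = 0.0642·2.45/0.0207 = 7.599 m/s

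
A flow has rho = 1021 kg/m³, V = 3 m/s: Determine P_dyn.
Formula: P_{dyn} = \frac{1}{2} \rho V^2
P_dyn = 0.5·1021·3²/1000 = 4.595 kPa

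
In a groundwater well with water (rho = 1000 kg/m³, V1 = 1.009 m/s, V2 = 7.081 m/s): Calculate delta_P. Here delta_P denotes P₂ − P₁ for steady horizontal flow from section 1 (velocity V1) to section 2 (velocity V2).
Formula: \Delta P = \frac{1}{2} \rho (V_1^2 - V_2^2)
delta_P = 0.5·1000·(1.009² − 7.081²)/1000 = -24.56 kPa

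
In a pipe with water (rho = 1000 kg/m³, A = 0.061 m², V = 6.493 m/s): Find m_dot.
Formula: \dot{m} = \rho A V
m_dot = 1000·0.061·6.493 = 396.1 kg/s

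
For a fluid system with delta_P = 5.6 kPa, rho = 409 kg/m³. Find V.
Formula: V = \sqrt{\frac{2 \Delta P}{\rho}}
V = √(2·(5.6·1000)/409) = 5.233 m/s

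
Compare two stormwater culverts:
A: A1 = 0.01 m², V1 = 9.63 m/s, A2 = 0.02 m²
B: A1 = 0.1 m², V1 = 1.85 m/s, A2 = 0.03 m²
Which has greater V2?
V2(A) = 4.815 m/s, V2(B) = 6.167 m/s. Answer: B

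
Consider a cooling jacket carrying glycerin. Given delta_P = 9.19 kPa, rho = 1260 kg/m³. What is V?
Formula: V = \sqrt{\frac{2 \Delta P}{\rho}}
V = √(2·(9.19·1000)/1260) = 3.819 m/s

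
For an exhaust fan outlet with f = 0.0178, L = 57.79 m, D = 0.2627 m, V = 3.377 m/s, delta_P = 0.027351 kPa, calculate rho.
Formula: \Delta P = f \frac{L}{D} \frac{\rho V^2}{2}
Substituting knowns: 0.027351 = 0.0178·(57.79/0.2627)·0.5·rho·3.377²/1000
Solving for rho: rho = (0.027351·1000)/(0.0178·(57.79/0.2627)·0.5·3.377²) = 1.225 kg/m³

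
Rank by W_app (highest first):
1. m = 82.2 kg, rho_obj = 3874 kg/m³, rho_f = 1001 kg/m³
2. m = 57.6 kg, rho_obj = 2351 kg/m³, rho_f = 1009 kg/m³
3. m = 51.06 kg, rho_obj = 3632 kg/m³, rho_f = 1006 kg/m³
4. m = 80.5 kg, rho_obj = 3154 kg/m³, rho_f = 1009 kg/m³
Case 1: W_app = 598 N
Case 2: W_app = 322.5 N
Case 3: W_app = 362.2 N
Case 4: W_app = 537.1 N
Ranking (highest first): 1, 4, 3, 2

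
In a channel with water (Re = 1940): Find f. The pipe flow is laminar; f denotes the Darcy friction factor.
Formula: f = \frac{64}{Re}
f = 64/1940 = 0.03299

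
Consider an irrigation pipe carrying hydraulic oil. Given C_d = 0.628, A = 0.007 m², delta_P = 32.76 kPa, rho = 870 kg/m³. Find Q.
Formula: Q = C_d A \sqrt{\frac{2 \Delta P}{\rho}}
Q = 0.628·0.007·√(2·(32.76·1000)/870)·1000 = 38.15 L/s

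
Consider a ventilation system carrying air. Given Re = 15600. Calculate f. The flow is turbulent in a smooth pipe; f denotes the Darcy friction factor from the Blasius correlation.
Formula: f = \frac{0.316}{Re^{0.25}}
f = 0.316/15600^0.25 = 0.02828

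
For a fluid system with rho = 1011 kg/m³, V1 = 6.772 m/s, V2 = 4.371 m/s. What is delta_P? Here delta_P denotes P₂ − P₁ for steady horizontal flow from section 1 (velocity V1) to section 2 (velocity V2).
Formula: \Delta P = \frac{1}{2} \rho (V_1^2 - V_2^2)
delta_P = 0.5·1011·(6.772² − 4.371²)/1000 = 13.52 kPa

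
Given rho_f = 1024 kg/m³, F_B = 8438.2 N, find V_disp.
Formula: F_B = \rho_f g V_{disp}
Substituting knowns: 8438.2 = 1024·9.81·V_disp
Solving for V_disp: V_disp = 8438.2/(1024·9.81) = 0.84 m³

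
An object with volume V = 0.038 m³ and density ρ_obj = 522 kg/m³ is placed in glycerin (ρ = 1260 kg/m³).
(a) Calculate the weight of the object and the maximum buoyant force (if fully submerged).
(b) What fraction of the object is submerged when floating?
(a) W=rho_obj*g*V=522*9.81*0.038=194.6 N; F_B(max)=rho*g*V=1260*9.81*0.038=469.7 N
(b) Floating fraction=rho_obj/rho=522/1260=0.414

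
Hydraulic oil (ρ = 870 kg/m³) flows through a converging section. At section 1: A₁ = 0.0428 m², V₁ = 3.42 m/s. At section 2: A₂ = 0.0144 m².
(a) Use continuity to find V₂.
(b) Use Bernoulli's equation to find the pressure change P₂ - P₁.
(a) Continuity: A₁V₁=A₂V₂ -> V₂=A₁V₁/A₂=0.0428*3.42/0.0144=10.16 m/s
(b) Bernoulli: P₂-P₁=0.5*rho*(V₁^2-V₂^2)/1000=0.5*870*(3.42^2-10.16^2)/1000=-39.82 kPa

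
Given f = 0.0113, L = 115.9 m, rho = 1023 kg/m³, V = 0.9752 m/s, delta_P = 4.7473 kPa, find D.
Formula: \Delta P = f \frac{L}{D} \frac{\rho V^2}{2}
Substituting knowns: 4.7473 = 0.0113·(115.9/D)·0.5·1023·0.9752²/1000
Solving for D: D = 0.0113·115.9·0.5·1023·0.9752²/(4.7473·1000) = 0.1342 m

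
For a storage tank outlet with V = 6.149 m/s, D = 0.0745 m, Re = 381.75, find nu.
Formula: Re = \frac{V D}{\nu}
Substituting knowns: 381.75 = 6.149·0.0745/nu
Solving for nu: nu = 6.149·0.0745/381.75 = 0.0012 m²/s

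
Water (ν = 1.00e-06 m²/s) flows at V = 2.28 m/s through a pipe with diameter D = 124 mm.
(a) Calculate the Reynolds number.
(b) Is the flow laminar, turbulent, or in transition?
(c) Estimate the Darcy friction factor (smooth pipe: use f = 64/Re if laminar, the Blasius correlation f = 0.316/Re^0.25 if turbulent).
(a) Re = V·D/ν = 2.28·0.124/1.00e-06 = 282720
(b) Flow regime: turbulent (Re > 4000)
(c) Friction factor: f = 0.316/Re^0.25 = 0.316/282720^0.25 = 0.0137 (Blasius is strictly valid for Re ≲ 1e5; used here as the smooth-pipe estimate the problem specifies)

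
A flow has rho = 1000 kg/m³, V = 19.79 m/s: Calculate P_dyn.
Formula: P_{dyn} = \frac{1}{2} \rho V^2
P_dyn = 0.5·1000·19.79²/1000 = 195.8 kPa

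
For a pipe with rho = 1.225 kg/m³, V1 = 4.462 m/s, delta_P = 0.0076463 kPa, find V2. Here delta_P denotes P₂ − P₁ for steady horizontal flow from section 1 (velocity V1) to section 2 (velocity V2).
Formula: \Delta P = \frac{1}{2} \rho (V_1^2 - V_2^2)
Substituting knowns: 0.0076463 = 0.5·1.225·(4.462² − V2²)/1000
Solving for V2: V2 = √(4.462² − 2·(0.0076463·1000)/1.225) = 2.725 m/s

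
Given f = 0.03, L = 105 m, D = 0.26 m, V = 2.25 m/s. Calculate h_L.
Formula: h_L = f \frac{L}{D} \frac{V^2}{2g}
h_L = 0.03·(105/0.26)·2.25²/(2·9.81) = 3.126 m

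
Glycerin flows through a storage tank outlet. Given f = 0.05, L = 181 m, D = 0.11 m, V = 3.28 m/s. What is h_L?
Formula: h_L = f \frac{L}{D} \frac{V^2}{2g}
h_L = 0.05·(181/0.11)·3.28²/(2·9.81) = 45.11 m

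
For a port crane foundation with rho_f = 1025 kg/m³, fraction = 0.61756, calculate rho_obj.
Formula: f_{sub} = \frac{\rho_{obj}}{\rho_f}
Substituting knowns: 0.61756 = rho_obj/1025
Solving for rho_obj: rho_obj = 0.61756·1025 = 633 kg/m³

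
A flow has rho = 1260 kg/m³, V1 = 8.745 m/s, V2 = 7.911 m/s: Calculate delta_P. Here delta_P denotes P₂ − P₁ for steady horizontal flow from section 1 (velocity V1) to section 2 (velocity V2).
Formula: \Delta P = \frac{1}{2} \rho (V_1^2 - V_2^2)
delta_P = 0.5·1260·(8.745² − 7.911²)/1000 = 8.751 kPa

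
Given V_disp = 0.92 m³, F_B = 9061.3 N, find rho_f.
Formula: F_B = \rho_f g V_{disp}
Substituting knowns: 9061.3 = rho_f·9.81·0.92
Solving for rho_f: rho_f = 9061.3/(9.81·0.92) = 1004 kg/m³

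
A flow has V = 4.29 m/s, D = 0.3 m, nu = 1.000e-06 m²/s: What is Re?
Formula: Re = \frac{V D}{\nu}
Re = 4.29·0.3/1.000e-06 = 1.287e+06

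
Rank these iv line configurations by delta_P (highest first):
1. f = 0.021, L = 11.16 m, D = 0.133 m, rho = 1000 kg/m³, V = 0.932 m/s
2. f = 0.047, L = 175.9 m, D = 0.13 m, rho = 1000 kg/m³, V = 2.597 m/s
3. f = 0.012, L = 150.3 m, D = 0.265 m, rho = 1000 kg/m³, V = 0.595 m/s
Case 1: delta_P = 0.7653 kPa
Case 2: delta_P = 214.5 kPa
Case 3: delta_P = 1.205 kPa
Ranking (highest first): 2, 3, 1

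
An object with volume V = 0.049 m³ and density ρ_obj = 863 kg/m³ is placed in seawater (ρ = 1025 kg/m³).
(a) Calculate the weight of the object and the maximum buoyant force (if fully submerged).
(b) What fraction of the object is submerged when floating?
(a) W=rho_obj*g*V=863*9.81*0.049=414.8 N; F_B(max)=rho*g*V=1025*9.81*0.049=492.7 N
(b) Floating fraction=rho_obj/rho=863/1025=0.842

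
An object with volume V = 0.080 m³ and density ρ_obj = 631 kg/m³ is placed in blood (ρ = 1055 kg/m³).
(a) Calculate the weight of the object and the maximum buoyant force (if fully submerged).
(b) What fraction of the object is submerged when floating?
(a) W=rho_obj*g*V=631*9.81*0.080=495.2 N; F_B(max)=rho*g*V=1055*9.81*0.080=828.0 N
(b) Floating fraction=rho_obj/rho=631/1055=0.598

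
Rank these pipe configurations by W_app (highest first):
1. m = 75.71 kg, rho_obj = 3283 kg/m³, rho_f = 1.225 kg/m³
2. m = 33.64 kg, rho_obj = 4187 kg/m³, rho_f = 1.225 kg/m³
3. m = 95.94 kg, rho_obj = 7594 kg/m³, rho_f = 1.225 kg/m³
Case 1: W_app = 742.4 N
Case 2: W_app = 329.9 N
Case 3: W_app = 941 N
Ranking (highest first): 3, 1, 2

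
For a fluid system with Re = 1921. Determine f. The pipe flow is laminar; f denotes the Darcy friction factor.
Formula: f = \frac{64}{Re}
f = 64/1921 = 0.03332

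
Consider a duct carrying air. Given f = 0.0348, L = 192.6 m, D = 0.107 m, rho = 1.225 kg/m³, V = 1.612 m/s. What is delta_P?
Formula: \Delta P = f \frac{L}{D} \frac{\rho V^2}{2}
delta_P = 0.0348·(192.6/0.107)·0.5·1.225·1.612²/1000 = 0.0997 kPa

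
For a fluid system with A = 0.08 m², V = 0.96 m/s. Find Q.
Formula: Q = A V
Q = 0.08·0.96·1000 = 76.8 L/s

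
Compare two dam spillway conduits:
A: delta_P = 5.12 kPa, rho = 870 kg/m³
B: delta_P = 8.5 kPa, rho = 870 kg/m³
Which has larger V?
V(A) = 3.431 m/s, V(B) = 4.42 m/s. Answer: B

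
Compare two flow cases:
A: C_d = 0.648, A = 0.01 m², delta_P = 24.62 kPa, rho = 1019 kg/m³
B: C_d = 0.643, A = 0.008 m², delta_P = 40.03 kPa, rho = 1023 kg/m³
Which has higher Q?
Q(A) = 45.05 L/s, Q(B) = 45.51 L/s. Answer: B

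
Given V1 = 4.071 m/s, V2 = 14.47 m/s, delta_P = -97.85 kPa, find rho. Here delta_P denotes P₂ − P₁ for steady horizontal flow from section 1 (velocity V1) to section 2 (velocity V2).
Formula: \Delta P = \frac{1}{2} \rho (V_1^2 - V_2^2)
Substituting knowns: -97.85 = 0.5·rho·(4.071² − 14.47²)/1000
Solving for rho: rho = 2·(-97.85·1000)/(4.071² − 14.47²) = 1015 kg/m³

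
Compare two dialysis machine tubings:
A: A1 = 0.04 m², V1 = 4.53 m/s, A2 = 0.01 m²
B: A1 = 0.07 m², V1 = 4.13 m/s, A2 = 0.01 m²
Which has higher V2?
V2(A) = 18.12 m/s, V2(B) = 28.91 m/s. Answer: B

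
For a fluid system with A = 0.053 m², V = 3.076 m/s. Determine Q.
Formula: Q = A V
Q = 0.053·3.076·1000 = 163 L/s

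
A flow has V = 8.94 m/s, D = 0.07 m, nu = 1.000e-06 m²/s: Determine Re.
Formula: Re = \frac{V D}{\nu}
Re = 8.94·0.07/1.000e-06 = 625800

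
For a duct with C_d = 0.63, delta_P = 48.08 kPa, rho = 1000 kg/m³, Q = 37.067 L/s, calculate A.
Formula: Q = C_d A \sqrt{\frac{2 \Delta P}{\rho}}
Substituting knowns: 37.067 = 0.63·A·√(2·(48.08·1000)/1000)·1000
Solving for A: A = (37.067/1000)/(0.63·√(2·(48.08·1000)/1000)) = 0.006 m²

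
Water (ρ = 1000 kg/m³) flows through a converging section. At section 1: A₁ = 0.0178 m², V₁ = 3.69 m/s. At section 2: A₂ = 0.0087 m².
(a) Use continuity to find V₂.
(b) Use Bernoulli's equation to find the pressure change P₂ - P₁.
(a) Continuity: A₁V₁=A₂V₂ -> V₂=A₁V₁/A₂=0.0178*3.69/0.0087=7.55 m/s
(b) Bernoulli: P₂-P₁=0.5*rho*(V₁^2-V₂^2)/1000=0.5*1000*(3.69^2-7.55^2)/1000=-21.69 kPa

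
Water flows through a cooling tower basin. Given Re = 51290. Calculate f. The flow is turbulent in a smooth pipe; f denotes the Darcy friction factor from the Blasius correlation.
Formula: f = \frac{0.316}{Re^{0.25}}
f = 0.316/51290^0.25 = 0.021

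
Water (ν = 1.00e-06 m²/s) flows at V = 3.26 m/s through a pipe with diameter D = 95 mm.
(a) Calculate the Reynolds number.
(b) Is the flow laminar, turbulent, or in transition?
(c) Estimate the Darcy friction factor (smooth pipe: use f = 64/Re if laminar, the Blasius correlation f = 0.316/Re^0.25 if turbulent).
(a) Re = V·D/ν = 3.26·0.095/1.00e-06 = 309700
(b) Flow regime: turbulent (Re > 4000)
(c) Friction factor: f = 0.316/Re^0.25 = 0.316/309700^0.25 = 0.0134 (Blasius is strictly valid for Re ≲ 1e5; used here as the smooth-pipe estimate the problem specifies)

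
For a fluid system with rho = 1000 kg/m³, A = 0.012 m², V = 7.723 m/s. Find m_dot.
Formula: \dot{m} = \rho A V
m_dot = 1000·0.012·7.723 = 92.68 kg/s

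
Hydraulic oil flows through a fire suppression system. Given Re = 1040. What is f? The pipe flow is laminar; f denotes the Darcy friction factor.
Formula: f = \frac{64}{Re}
f = 64/1040 = 0.06154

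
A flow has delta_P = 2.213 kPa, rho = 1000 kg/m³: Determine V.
Formula: V = \sqrt{\frac{2 \Delta P}{\rho}}
V = √(2·(2.213·1000)/1000) = 2.104 m/s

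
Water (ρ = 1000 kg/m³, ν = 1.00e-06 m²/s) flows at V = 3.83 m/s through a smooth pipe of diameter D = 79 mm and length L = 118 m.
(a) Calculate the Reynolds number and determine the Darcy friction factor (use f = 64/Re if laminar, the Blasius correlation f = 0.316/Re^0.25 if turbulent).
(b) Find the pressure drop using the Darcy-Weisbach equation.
(a) Re = V·D/ν = 3.83·0.079/1.00e-06 = 302570 → turbulent (Re > 4000); f = 0.316/Re^0.25 = 0.316/302570^0.25 = 0.013474 (Blasius is strictly valid for Re ≲ 1e5; used here as the smooth-pipe estimate the problem specifies)
(b) Darcy-Weisbach: ΔP = f·(L/D)·½ρV²/1000 = 0.013474·(118/0.079)·½·1000·3.83²/1000 = 147.6 kPa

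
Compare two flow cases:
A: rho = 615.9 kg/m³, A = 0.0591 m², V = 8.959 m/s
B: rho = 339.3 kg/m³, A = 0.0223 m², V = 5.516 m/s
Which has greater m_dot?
m_dot(A) = 326.1 kg/s, m_dot(B) = 41.74 kg/s. Answer: A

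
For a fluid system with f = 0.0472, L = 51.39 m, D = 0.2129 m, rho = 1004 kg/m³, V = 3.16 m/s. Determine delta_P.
Formula: \Delta P = f \frac{L}{D} \frac{\rho V^2}{2}
delta_P = 0.0472·(51.39/0.2129)·0.5·1004·3.16²/1000 = 57.11 kPa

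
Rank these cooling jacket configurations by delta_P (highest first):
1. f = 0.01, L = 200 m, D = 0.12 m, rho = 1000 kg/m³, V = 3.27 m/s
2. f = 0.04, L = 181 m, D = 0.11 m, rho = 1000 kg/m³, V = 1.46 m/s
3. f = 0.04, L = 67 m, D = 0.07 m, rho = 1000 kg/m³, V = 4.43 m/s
Case 1: delta_P = 89.11 kPa
Case 2: delta_P = 70.15 kPa
Case 3: delta_P = 375.7 kPa
Ranking (highest first): 3, 1, 2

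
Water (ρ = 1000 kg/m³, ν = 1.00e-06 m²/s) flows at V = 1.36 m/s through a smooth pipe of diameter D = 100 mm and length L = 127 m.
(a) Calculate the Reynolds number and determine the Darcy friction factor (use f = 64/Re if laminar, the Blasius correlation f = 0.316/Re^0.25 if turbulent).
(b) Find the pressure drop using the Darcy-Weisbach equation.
(a) Re = V·D/ν = 1.36·0.1/1.00e-06 = 136000 → turbulent (Re > 4000); f = 0.316/Re^0.25 = 0.316/136000^0.25 = 0.016455 (Blasius is strictly valid for Re ≲ 1e5; used here as the smooth-pipe estimate the problem specifies)
(b) Darcy-Weisbach: ΔP = f·(L/D)·½ρV²/1000 = 0.016455·(127/0.100)·½·1000·1.36²/1000 = 19.33 kPa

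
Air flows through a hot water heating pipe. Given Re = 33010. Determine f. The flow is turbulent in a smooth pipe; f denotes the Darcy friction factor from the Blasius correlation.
Formula: f = \frac{0.316}{Re^{0.25}}
f = 0.316/33010^0.25 = 0.02344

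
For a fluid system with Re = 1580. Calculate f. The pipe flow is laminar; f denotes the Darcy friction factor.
Formula: f = \frac{64}{Re}
f = 64/1580 = 0.04051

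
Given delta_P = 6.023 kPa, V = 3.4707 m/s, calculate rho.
Formula: V = \sqrt{\frac{2 \Delta P}{\rho}}
Substituting knowns: 3.4707 = √(2·(6.023·1000)/rho)
Solving for rho: rho = 2·(6.023·1000)/3.4707² = 1000 kg/m³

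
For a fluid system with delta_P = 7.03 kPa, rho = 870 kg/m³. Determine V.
Formula: V = \sqrt{\frac{2 \Delta P}{\rho}}
V = √(2·(7.03·1000)/870) = 4.02 m/s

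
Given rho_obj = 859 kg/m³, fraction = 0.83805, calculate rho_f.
Formula: f_{sub} = \frac{\rho_{obj}}{\rho_f}
Substituting knowns: 0.83805 = 859/rho_f
Solving for rho_f: rho_f = 859/0.83805 = 1025 kg/m³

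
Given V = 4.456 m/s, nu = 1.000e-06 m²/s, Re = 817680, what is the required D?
Formula: Re = \frac{V D}{\nu}
Substituting knowns: 817680 = 4.456·D/1.000e-06
Solving for D: D = 817680·1.000e-06/4.456 = 0.1835 m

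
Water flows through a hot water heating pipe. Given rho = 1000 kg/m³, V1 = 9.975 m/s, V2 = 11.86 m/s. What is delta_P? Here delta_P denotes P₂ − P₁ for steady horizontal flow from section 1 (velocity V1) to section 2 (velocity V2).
Formula: \Delta P = \frac{1}{2} \rho (V_1^2 - V_2^2)
delta_P = 0.5·1000·(9.975² − 11.86²)/1000 = -20.58 kPa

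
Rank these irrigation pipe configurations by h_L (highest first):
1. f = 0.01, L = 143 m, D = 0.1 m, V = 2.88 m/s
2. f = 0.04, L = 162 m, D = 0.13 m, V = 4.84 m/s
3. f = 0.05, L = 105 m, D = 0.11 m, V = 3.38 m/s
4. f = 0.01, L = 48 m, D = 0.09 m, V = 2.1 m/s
Case 1: h_L = 6.045 m
Case 2: h_L = 59.51 m
Case 3: h_L = 27.79 m
Case 4: h_L = 1.199 m
Ranking (highest first): 2, 3, 1, 4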